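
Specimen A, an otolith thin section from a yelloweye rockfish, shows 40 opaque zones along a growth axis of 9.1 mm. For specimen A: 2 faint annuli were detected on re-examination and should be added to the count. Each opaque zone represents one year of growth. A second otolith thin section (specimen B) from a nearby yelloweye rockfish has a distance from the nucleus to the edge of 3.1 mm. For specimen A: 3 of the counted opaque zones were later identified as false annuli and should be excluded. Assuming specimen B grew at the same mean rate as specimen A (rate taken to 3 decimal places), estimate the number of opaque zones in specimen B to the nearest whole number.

13 opaque zones

Specimen A: adjusted count: 40 − 3 + 2 = 39 opaque zones.
A: 9.1 mm over 39 years gives 9.1 / 39 ≈ 0.233 mm per year.
For B, 3.1 / 0.233 = 13.30 years ≈ 13 opaque zones.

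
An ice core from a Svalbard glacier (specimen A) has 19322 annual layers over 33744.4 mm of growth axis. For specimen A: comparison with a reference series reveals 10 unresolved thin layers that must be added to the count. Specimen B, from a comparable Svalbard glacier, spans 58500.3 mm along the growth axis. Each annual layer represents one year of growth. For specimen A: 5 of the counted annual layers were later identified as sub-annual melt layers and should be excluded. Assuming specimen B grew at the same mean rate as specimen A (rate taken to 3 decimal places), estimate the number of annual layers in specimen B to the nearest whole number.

33505 annual layers

Specimen A: correcting the raw count gives 19322 − 5 + 10 = 19327 true annual layers.
A: Mean rate = 33744.4 mm / 19327 years ≈ 1.746 mm/yr.
B spans 58500.3 / 1.746 = 33505.33 years ≈ 33505 annual layers.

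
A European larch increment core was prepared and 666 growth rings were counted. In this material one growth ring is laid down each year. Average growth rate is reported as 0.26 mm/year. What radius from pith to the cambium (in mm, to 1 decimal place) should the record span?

173.2 mm

666 years of growth are recorded.
Length ≈ 0.26 × 666 = 173.2 mm.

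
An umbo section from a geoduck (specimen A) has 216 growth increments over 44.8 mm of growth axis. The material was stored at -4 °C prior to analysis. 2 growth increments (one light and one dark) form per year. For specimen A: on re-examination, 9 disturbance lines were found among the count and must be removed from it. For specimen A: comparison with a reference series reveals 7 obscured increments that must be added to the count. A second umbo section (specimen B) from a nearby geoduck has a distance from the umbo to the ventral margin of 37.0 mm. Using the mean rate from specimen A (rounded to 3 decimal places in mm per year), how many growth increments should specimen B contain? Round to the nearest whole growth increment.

Specimen A: adjusted count: 216 − 9 + 7 = 214 growth increments.
Specimen A: dividing by 2 growth increments per year: 214 / 2 = 107 years.
A: Extension rate ≈ 44.8 / 107 = 0.419 mm/year.
For B, 37.0 / 0.419 = 88.31 years; at 2 growth increments per year that is 88.31 × 2 ≈ 177 growth increments.

177 growth increments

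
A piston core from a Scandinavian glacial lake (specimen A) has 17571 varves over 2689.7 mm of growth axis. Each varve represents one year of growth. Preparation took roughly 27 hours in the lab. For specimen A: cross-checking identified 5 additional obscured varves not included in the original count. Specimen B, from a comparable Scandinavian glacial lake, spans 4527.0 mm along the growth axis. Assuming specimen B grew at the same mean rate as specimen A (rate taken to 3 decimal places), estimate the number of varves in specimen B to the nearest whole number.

Specimen A: after corrections the count is 17571 + 5 = 17576 varves.
A: 2689.7 mm over 17576 years gives 2689.7 / 17576 ≈ 0.153 mm/year.
For B, 4527.0 / 0.153 = 29588.24 years ≈ 29588 varves.

29588 varves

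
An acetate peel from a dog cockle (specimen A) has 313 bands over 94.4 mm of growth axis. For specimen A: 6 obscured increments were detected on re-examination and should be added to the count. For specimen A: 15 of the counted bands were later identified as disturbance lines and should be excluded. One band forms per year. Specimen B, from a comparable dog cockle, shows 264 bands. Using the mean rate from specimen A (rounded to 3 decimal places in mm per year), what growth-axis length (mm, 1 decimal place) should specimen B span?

Specimen A: after corrections the count is 313 − 15 + 6 = 304 bands.
A: Extension rate ≈ 94.4 / 304 = 0.311 mm/year.
For B, 0.311 mm/year × 264 years = 82.1 mm.

82.1 mm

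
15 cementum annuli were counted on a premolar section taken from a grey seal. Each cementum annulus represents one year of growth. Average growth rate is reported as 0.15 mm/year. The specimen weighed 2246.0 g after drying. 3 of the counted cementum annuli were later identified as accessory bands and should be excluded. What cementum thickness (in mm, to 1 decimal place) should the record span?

1.8 mm

Adjusted count: 15 − 3 = 12 cementum annuli.
Predicted length = 0.15 mm/year × 12 years = 1.8 mm.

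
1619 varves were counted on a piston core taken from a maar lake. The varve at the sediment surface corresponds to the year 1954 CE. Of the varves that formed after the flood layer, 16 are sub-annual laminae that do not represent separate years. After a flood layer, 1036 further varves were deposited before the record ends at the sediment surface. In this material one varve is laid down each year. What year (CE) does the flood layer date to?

1036 varves formed after the flood layer.
Removing the 16 false varves leaves 1036 − 16 = 1020 true varves beyond the flood layer.
Counting back 1020 years from 1954 CE places the flood layer in 1954 − 1020 = 934 CE.

934 CE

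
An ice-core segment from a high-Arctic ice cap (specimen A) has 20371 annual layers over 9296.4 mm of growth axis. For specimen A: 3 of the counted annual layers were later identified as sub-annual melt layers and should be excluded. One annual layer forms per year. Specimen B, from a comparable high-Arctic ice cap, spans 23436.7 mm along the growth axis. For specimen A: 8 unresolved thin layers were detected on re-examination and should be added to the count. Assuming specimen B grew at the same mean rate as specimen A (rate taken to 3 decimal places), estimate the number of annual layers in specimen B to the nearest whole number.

Specimen A: correcting the raw count gives 20371 − 3 + 8 = 20376 true annual layers.
A: Extension rate ≈ 9296.4 / 20376 = 0.456 mm per year.
For B, 23436.7 / 0.456 = 51396.27 years ≈ 51396 annual layers.

51396 annual layers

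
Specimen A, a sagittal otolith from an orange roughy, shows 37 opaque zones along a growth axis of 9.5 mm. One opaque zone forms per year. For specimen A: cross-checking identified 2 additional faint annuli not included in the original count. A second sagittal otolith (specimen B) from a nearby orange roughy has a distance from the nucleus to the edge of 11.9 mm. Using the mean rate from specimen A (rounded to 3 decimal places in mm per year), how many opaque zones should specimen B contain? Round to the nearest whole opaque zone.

49 opaque zones

Specimen A: true opaque zone count = 37 + 2 = 39.
A: Extension rate ≈ 9.5 / 39 = 0.244 mm/yr.
Specimen B: 11.9 mm / 0.244 mm per year = 48.77 years ≈ 49 opaque zones.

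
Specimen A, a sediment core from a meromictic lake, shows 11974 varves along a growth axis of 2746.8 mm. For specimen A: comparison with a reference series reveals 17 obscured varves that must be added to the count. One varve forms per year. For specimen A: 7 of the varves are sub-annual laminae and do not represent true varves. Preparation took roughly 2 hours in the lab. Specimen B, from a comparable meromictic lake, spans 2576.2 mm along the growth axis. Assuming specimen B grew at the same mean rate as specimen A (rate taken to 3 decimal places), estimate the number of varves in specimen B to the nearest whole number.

Specimen A: correcting the raw count gives 11974 − 7 + 17 = 11984 true varves.
A: Mean rate = 2746.8 mm / 11984 years ≈ 0.229 mm/year.
For B, 2576.2 / 0.229 = 11249.78 years ≈ 11250 varves.

11250 varves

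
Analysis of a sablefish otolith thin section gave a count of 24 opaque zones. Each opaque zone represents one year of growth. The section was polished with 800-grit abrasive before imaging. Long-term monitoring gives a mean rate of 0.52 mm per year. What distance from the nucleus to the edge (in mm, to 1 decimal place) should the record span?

12.5 mm

The record spans 24 years at 0.52 mm per year.
Predicted length = 0.52 mm/year × 24 years = 12.5 mm.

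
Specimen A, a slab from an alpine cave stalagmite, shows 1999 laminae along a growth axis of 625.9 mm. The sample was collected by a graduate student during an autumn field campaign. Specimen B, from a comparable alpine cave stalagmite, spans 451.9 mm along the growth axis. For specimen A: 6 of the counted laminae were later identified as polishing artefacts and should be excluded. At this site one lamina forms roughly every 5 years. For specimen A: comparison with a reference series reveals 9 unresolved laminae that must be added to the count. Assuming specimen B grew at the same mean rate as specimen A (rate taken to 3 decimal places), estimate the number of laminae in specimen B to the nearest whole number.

1435 laminae

Specimen A: correcting the raw count gives 1999 − 6 + 9 = 2002 true laminae.
Specimen A: at 5 years per lamina, 2002 × 5 = 10010 years.
A: Extension rate ≈ 625.9 / 10010 = 0.063 mm/yr.
B spans 451.9 / 0.063 = 7173.02 years; at 5 years per lamina that is 7173.02 / 5 ≈ 1435 laminae.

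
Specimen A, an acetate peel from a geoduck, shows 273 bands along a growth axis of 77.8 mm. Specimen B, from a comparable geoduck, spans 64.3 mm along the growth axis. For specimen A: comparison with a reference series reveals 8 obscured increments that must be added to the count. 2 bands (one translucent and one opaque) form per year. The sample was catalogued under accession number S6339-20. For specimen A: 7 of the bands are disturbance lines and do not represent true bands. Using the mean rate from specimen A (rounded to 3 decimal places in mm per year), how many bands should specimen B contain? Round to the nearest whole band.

226 bands

Specimen A: true band count = 273 − 7 + 8 = 274.
Specimen A: with 2 bands per year, 274 / 2 = 137 years.
A: Extension rate ≈ 77.8 / 137 = 0.568 mm/yr.
For B, 64.3 / 0.568 = 113.20 years; at 2 bands per year that is 113.20 × 2 ≈ 226 bands.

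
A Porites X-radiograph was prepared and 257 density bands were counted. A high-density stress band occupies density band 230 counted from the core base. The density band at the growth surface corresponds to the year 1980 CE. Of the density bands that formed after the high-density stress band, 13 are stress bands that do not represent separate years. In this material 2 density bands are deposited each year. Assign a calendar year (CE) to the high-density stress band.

257 − 230 = 27 density bands lie beyond the high-density stress band toward the growth surface.
Excluding 13 false density bands: 27 − 13 = 14.
Dividing by 2 density bands per year: 14 / 2 = 7 years.
Counting back 7 years from 1980 CE places the high-density stress band in 1980 − 7 = 1973 CE.

1973 CE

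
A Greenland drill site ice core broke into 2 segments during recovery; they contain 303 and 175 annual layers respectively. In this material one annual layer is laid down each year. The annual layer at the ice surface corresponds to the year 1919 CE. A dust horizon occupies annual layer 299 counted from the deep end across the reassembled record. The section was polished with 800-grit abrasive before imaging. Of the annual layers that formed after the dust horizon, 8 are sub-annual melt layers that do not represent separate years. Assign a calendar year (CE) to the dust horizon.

Total annual layers = 303 + 175 = 478.
478 − 299 = 179 annual layers lie beyond the dust horizon toward the ice surface.
Removing the 8 false annual layers leaves 179 − 8 = 171 true annual layers beyond the dust horizon.
Counting back 171 years from 1919 CE places the dust horizon in 1919 − 171 = 1748 CE.

1748 CE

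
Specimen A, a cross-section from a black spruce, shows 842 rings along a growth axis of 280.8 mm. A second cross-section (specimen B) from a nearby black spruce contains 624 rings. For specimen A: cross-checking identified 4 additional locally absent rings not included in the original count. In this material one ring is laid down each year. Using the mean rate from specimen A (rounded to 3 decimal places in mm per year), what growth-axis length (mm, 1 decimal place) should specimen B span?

207.2 mm

Specimen A: true ring count = 842 + 4 = 846.
A: Extension rate ≈ 280.8 / 846 = 0.332 mm per year.
For B, 0.332 mm/year × 624 years = 207.2 mm.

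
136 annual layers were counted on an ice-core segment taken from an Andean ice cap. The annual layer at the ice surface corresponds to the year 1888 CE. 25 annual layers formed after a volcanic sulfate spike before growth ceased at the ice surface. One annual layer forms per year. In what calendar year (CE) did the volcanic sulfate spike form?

There are 25 annual layers younger than the volcanic sulfate spike.
Counting back 25 years from 1888 CE places the volcanic sulfate spike in 1888 − 25 = 1863 CE.

1863 CE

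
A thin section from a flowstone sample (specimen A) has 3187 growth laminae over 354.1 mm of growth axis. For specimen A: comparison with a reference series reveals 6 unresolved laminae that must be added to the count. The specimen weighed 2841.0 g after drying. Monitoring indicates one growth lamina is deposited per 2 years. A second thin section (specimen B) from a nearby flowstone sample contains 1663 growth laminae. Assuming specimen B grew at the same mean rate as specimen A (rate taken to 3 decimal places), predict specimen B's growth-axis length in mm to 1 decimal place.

182.9 mm

Specimen A: after corrections the count is 3187 + 6 = 3193 growth laminae.
Specimen A: at 2 years per growth lamina, 3193 × 2 = 6386 years.
A: Extension rate ≈ 354.1 / 6386 = 0.055 mm/year.
Specimen B: multiplying by 2 years per growth lamina: 1663 × 2 = 3326 years. For B, 0.055 mm/year × 3326 years = 182.9 mm.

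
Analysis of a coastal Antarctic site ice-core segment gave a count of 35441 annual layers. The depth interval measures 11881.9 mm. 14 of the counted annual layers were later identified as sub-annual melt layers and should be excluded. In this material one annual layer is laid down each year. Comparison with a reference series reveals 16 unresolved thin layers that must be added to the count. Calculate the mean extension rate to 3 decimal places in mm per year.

0.335 mm per year

Adjusted count: 35441 − 14 + 16 = 35443 annual layers.
11881.9 mm over 35443 years gives 11881.9 / 35443 ≈ 0.335 mm per year.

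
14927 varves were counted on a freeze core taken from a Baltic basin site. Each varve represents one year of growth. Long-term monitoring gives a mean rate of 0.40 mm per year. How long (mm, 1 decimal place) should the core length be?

5970.8 mm

14927 years of growth are recorded.
Predicted length = 0.40 mm/year × 14927 years = 5970.8 mm.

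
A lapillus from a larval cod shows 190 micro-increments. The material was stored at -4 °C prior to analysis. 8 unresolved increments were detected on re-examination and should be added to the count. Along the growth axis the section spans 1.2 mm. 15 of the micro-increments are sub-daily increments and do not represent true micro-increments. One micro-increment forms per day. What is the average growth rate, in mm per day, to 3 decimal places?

After corrections the count is 190 − 15 + 8 = 183 micro-increments.
1.2 mm over 183 days gives 1.2 / 183 ≈ 0.007 mm per day.

0.007 mm per day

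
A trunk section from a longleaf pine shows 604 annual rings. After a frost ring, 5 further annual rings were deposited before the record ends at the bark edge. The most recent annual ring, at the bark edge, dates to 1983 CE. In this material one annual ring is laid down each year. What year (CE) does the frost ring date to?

5 annual rings post-date the frost ring.
1983 − 5 = 1978 CE.

1978 CE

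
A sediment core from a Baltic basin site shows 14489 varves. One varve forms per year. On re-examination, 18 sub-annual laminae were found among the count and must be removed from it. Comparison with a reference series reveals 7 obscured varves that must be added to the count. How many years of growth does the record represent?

Correcting the raw count gives 14489 − 18 + 7 = 14478 true varves.
At one varve per year, that is 14478 years.

14478 years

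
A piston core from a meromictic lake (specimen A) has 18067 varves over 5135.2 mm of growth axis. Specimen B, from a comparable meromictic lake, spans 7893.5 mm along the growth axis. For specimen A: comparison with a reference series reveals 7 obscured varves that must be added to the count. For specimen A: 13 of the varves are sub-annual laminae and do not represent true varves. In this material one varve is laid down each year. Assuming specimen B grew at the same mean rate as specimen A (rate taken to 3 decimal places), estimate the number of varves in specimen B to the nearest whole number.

Specimen A: after corrections the count is 18067 − 13 + 7 = 18061 varves.
A: Mean rate = 5135.2 mm / 18061 years ≈ 0.284 mm/year.
For B, 7893.5 / 0.284 = 27794.01 years ≈ 27794 varves.

27794 varves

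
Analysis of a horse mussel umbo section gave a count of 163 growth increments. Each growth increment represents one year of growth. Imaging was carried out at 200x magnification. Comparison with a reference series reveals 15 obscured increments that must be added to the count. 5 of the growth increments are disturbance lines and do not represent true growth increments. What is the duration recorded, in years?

After corrections the count is 163 − 5 + 15 = 173 growth increments.
With a one-to-one growth increment periodicity this is 173 years.

173 yr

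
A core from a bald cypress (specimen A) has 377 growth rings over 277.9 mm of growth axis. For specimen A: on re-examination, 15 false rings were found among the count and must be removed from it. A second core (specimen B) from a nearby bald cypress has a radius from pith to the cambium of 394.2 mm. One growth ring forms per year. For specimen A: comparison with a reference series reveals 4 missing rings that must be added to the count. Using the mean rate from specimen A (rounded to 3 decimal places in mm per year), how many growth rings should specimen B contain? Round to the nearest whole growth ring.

519 growth rings

Specimen A: true growth ring count = 377 − 15 + 4 = 366.
A: Extension rate ≈ 277.9 / 366 = 0.759 mm/year.
Specimen B: 394.2 mm / 0.759 mm per year = 519.37 years ≈ 519 growth rings.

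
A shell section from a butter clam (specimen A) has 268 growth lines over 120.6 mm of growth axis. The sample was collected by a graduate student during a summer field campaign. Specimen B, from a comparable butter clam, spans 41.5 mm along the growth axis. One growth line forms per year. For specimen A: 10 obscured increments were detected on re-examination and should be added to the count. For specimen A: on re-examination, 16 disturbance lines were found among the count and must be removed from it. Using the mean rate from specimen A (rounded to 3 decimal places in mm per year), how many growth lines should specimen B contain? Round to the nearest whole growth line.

90 growth lines

Specimen A: true growth line count = 268 − 16 + 10 = 262.
A: Extension rate ≈ 120.6 / 262 = 0.460 mm/yr.
Specimen B: 41.5 mm / 0.460 mm per year = 90.22 years ≈ 90 growth lines.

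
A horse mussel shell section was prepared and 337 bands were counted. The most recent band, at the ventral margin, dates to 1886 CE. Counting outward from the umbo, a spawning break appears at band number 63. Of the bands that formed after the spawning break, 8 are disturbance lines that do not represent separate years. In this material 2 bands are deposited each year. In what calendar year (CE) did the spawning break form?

1753 CE

The spawning break sits at band 63 from the umbo, so 337 − 63 = 274 bands formed after it.
274 − 8 false = 266 true bands after the spawning break.
Dividing by 2 bands per year: 266 / 2 = 133 years.
1886 − 133 = 1753 CE.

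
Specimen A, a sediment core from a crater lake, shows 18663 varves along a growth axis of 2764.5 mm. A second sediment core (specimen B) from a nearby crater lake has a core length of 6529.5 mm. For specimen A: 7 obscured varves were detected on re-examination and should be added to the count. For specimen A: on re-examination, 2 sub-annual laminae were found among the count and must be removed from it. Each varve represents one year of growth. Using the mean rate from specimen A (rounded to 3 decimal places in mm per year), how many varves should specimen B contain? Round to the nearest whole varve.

44118 varves

Specimen A: correcting the raw count gives 18663 − 2 + 7 = 18668 true varves.
A: Extension rate ≈ 2764.5 / 18668 = 0.148 mm/year.
B spans 6529.5 / 0.148 = 44118.24 years ≈ 44118 varves.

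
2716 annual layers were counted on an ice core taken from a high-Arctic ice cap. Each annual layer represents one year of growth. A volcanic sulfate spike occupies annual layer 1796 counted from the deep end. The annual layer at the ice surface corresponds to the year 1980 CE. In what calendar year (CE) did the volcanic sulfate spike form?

1060 CE

Between annual layer 1796 and the ice surface there are 2716 − 1796 = 920 annual layers.
Counting back 920 years from 1980 CE places the volcanic sulfate spike in 1980 − 920 = 1060 CE.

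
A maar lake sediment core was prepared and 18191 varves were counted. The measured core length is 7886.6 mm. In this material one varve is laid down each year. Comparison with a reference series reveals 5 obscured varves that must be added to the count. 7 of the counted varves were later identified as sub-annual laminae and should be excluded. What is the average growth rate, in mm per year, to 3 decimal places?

Adjusted count: 18191 − 7 + 5 = 18189 varves.
Extension rate ≈ 7886.6 / 18189 = 0.434 mm per year.

0.434 mm per year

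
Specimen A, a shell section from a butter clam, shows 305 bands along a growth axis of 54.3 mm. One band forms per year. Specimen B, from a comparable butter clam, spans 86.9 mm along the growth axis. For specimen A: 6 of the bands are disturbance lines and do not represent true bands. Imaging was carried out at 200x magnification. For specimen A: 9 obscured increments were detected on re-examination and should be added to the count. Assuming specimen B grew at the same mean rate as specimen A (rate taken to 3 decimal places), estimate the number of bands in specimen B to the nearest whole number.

494 bands

Specimen A: correcting the raw count gives 305 − 6 + 9 = 308 true bands.
A: Mean rate = 54.3 mm / 308 years ≈ 0.176 mm per year.
B spans 86.9 / 0.176 = 493.75 years ≈ 494 bands.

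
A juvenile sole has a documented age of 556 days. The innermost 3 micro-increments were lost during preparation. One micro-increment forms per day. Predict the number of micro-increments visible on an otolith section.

Expected micro-increments over 556 days: 556.
Subtracting the 3 micro-increments not captured gives 556 − 3 = 553 micro-increments in the record.

553 micro-increments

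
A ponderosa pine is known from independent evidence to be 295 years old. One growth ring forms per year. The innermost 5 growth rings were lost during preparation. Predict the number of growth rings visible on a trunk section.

290 growth rings

One growth ring per year gives 295 growth rings over 295 years.
295 − 5 missed = 290 growth rings expected in the prepared section.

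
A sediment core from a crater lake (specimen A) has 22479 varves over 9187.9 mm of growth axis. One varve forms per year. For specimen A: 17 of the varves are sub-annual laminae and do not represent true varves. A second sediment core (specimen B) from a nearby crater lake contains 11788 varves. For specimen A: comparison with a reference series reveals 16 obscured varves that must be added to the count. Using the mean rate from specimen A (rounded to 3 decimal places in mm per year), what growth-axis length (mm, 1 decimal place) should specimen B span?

Specimen A: adjusted count: 22479 − 17 + 16 = 22478 varves.
A: Extension rate ≈ 9187.9 / 22478 = 0.409 mm per year.
For B, 0.409 mm/year × 11788 years = 4821.3 mm.

4821.3 mm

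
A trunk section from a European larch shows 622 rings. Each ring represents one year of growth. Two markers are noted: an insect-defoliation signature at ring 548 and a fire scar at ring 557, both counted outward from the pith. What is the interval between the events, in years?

9 years

557 − 548 = 9 rings lie between the two events.
At one ring per year, 9 years elapsed between them.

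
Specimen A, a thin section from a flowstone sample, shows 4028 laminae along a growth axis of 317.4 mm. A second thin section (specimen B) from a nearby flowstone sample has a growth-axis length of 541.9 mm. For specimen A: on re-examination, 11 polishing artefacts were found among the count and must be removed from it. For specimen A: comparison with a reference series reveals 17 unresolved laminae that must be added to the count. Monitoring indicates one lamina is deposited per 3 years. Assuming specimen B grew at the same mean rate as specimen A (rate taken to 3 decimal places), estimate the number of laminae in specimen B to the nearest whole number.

6947 laminae

Specimen A: after corrections the count is 4028 − 11 + 17 = 4034 laminae.
Specimen A: 4034 laminae at 3 years each span 4034 × 3 = 12102 years.
A: Mean rate = 317.4 mm / 12102 years ≈ 0.026 mm per year.
For B, 541.9 / 0.026 = 20842.31 years; at 3 years per lamina that is 20842.31 / 3 ≈ 6947 laminae.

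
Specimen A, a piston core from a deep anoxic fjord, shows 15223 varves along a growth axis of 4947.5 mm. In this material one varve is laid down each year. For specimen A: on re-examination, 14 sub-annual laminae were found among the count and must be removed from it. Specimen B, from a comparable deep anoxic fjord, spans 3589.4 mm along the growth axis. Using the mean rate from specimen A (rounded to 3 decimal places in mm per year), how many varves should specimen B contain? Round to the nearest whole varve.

11044 varves

Specimen A: after corrections the count is 15223 − 14 = 15209 varves.
A: Extension rate ≈ 4947.5 / 15209 = 0.325 mm per year.
For B, 3589.4 / 0.325 = 11044.31 years ≈ 11044 varves.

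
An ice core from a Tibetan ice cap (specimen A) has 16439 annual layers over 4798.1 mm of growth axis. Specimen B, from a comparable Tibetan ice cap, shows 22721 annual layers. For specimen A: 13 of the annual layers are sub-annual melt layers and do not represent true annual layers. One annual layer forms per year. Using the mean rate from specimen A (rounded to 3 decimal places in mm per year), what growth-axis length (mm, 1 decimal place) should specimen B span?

6634.5 mm

Specimen A: correcting the raw count gives 16439 − 13 = 16426 true annual layers.
A: Mean rate = 4798.1 mm / 16426 years ≈ 0.292 mm/yr.
For B, 0.292 mm/year × 22721 years = 6634.5 mm.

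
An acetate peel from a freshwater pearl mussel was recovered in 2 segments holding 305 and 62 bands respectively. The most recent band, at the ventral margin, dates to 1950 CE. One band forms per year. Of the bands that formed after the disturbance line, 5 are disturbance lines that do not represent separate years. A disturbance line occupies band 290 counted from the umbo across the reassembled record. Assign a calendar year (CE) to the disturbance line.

1878 CE

Total bands = 305 + 62 = 367.
Between band 290 and the ventral margin there are 367 − 290 = 77 bands.
Excluding 5 false bands: 77 − 5 = 72.
The band at the ventral margin is 1950 CE, so the disturbance line dates to 1950 − 72 = 1878 CE.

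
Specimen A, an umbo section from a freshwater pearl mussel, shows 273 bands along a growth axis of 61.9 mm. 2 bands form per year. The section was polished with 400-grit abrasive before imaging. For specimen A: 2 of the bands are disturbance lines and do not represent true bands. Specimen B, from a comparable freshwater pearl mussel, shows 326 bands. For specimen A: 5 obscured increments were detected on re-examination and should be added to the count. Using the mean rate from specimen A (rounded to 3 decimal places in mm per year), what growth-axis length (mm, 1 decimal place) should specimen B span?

Specimen A: correcting the raw count gives 273 − 2 + 5 = 276 true bands.
Specimen A: with 2 bands per year, 276 / 2 = 138 years.
A: 61.9 mm over 138 years gives 61.9 / 138 ≈ 0.449 mm/yr.
Specimen B: 326 bands at 2 per year is 326 / 2 = 163 years. Length of B = 0.449 × 163 = 73.2 mm.

73.2 mm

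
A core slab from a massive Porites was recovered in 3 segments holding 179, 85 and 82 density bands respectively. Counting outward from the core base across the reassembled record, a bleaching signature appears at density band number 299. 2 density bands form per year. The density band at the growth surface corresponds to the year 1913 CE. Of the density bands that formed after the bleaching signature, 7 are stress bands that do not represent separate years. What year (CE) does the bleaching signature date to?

1893 CE

Total density bands = 179 + 85 + 82 = 346.
The bleaching signature sits at density band 299 from the core base, so 346 − 299 = 47 density bands formed after it.
Excluding 7 false density bands: 47 − 7 = 40.
With 2 density bands per year, 40 / 2 = 20 years.
The density band at the growth surface is 1913 CE, so the bleaching signature dates to 1913 − 20 = 1893 CE.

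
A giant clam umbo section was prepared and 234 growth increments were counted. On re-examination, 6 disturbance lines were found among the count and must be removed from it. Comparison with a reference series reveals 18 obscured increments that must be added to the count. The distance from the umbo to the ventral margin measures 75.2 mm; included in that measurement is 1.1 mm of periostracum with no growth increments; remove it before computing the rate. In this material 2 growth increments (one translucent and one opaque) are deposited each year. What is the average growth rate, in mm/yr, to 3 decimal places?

0.602 mm/yr

After corrections the count is 234 − 6 + 18 = 246 growth increments.
With 2 growth increments per year, 246 / 2 = 123 years.
The growth record spans 75.2 − 1.1 = 74.1 mm.
74.1 mm over 123 years gives 74.1 / 123 ≈ 0.602 mm/yr.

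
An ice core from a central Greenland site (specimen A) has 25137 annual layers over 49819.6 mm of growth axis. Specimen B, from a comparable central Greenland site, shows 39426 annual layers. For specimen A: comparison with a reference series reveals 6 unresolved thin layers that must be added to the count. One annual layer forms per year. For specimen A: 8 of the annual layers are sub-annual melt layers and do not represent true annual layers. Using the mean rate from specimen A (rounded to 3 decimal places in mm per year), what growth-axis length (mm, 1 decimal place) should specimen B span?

78142.3 mm

Specimen A: adjusted count: 25137 − 8 + 6 = 25135 annual layers.
A: 49819.6 mm over 25135 years gives 49819.6 / 25135 ≈ 1.982 mm/yr.
B's length ≈ 1.982 × 39426 = 78142.3 mm.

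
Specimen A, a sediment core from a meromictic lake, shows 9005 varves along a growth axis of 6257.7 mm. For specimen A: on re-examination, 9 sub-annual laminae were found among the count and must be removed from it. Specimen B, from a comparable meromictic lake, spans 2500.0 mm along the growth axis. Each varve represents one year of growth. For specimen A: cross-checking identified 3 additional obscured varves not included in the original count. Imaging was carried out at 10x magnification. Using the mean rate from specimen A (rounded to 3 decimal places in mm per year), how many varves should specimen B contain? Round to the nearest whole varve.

3597 varves

Specimen A: adjusted count: 9005 − 9 + 3 = 8999 varves.
A: Mean rate = 6257.7 mm / 8999 years ≈ 0.695 mm/year.
For B, 2500.0 / 0.695 = 3597.12 years ≈ 3597 varves.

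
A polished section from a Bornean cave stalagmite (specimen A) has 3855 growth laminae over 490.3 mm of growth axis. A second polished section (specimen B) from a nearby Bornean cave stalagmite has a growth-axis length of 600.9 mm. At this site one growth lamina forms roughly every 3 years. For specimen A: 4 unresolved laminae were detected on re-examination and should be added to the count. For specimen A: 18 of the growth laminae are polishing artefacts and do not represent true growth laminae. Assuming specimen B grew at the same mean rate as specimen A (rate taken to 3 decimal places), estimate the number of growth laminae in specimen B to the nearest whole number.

4658 growth laminae

Specimen A: after corrections the count is 3855 − 18 + 4 = 3841 growth laminae.
Specimen A: multiplying by 3 years per growth lamina: 3841 × 3 = 11523 years.
A: Extension rate ≈ 490.3 / 11523 = 0.043 mm/yr.
For B, 600.9 / 0.043 = 13974.42 years; at 3 years per growth lamina that is 13974.42 / 3 ≈ 4658 growth laminae.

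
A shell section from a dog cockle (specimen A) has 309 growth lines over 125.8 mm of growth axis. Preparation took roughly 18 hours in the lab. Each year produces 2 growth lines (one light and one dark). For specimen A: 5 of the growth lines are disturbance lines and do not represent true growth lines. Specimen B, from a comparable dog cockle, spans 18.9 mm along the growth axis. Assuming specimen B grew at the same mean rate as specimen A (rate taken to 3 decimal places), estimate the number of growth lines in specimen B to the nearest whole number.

Specimen A: after corrections the count is 309 − 5 = 304 growth lines.
Specimen A: 304 growth lines at 2 per year is 304 / 2 = 152 years.
A: Extension rate ≈ 125.8 / 152 = 0.828 mm/year.
Specimen B: 18.9 mm / 0.828 mm per year = 22.83 years; at 2 growth lines per year that is 22.83 × 2 ≈ 46 growth lines.

46 growth lines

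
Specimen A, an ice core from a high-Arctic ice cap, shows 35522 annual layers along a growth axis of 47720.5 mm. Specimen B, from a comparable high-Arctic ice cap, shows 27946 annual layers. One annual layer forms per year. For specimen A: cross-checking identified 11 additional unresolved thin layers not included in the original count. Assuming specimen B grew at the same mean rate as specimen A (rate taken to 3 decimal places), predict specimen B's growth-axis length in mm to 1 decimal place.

Specimen A: true annual layer count = 35522 + 11 = 35533.
A: 47720.5 mm over 35533 years gives 47720.5 / 35533 ≈ 1.343 mm per year.
Length of B = 1.343 × 27946 = 37531.5 mm.

37531.5 mm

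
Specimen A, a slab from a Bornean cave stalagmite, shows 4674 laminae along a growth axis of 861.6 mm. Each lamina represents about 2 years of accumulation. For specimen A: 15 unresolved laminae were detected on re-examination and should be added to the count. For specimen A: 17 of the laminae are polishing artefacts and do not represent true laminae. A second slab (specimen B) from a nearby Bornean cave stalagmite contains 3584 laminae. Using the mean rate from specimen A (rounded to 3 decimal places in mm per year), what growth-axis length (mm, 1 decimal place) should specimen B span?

659.5 mm

Specimen A: after corrections the count is 4674 − 17 + 15 = 4672 laminae.
Specimen A: 4672 laminae at 2 years each span 4672 × 2 = 9344 years.
A: Mean rate = 861.6 mm / 9344 years ≈ 0.092 mm per year.
Specimen B: 3584 laminae at 2 years each span 3584 × 2 = 7168 years. B's length ≈ 0.092 × 7168 = 659.5 mm.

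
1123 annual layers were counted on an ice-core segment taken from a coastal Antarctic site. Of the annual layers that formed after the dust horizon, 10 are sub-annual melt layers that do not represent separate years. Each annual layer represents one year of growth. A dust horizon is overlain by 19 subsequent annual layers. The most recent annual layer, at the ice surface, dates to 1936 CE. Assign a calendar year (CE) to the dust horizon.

1927 CE

There are 19 annual layers younger than the dust horizon.
Excluding 10 false annual layers: 19 − 10 = 9.
Counting back 9 years from 1936 CE places the dust horizon in 1936 − 9 = 1927 CE.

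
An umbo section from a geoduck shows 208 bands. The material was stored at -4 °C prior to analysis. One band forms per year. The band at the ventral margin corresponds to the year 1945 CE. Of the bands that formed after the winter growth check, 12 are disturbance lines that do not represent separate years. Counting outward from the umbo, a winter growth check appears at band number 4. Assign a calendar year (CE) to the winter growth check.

Between band 4 and the ventral margin there are 208 − 4 = 204 bands.
204 − 12 false = 192 true bands after the winter growth check.
1945 − 192 = 1753 CE.

1753 CE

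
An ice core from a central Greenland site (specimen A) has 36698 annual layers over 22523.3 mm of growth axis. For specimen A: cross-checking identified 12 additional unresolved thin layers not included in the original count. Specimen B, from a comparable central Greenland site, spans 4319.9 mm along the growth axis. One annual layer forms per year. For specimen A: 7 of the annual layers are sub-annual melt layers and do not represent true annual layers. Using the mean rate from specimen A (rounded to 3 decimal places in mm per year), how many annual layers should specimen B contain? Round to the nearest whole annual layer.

Specimen A: after corrections the count is 36698 − 7 + 12 = 36703 annual layers.
A: Extension rate ≈ 22523.3 / 36703 = 0.614 mm/year.
B spans 4319.9 / 0.614 = 7035.67 years ≈ 7036 annual layers.

7036 annual layers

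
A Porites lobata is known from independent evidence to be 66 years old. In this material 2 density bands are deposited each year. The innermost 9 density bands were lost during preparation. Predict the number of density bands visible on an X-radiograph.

123 density bands

Expected density bands: 66 × 2 = 132.
Less the 9 uncaptured density bands: 132 − 9 = 123.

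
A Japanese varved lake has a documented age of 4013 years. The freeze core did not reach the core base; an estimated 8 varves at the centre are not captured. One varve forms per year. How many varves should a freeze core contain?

One varve per year gives 4013 varves over 4013 years.
Subtracting the 8 varves not captured gives 4013 − 8 = 4005 varves in the record.

4005 varves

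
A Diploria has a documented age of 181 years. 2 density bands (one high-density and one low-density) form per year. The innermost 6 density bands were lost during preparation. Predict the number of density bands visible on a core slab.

With 2 density bands per year, 181 years would produce 181 × 2 = 362 density bands.
Less the 6 uncaptured density bands: 362 − 6 = 356.

356 density bands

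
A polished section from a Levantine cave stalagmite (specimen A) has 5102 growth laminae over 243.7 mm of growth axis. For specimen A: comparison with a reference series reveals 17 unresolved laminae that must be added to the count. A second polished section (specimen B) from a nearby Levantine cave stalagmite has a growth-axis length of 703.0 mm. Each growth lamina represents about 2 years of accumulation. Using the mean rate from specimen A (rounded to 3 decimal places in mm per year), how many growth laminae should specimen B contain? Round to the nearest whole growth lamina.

14646 growth laminae

Specimen A: adjusted count: 5102 + 17 = 5119 growth laminae.
Specimen A: multiplying by 2 years per growth lamina: 5119 × 2 = 10238 years.
A: 243.7 mm over 10238 years gives 243.7 / 10238 ≈ 0.024 mm per year.
For B, 703.0 / 0.024 = 29291.67 years; at 2 years per growth lamina that is 29291.67 / 2 ≈ 14646 growth laminae.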